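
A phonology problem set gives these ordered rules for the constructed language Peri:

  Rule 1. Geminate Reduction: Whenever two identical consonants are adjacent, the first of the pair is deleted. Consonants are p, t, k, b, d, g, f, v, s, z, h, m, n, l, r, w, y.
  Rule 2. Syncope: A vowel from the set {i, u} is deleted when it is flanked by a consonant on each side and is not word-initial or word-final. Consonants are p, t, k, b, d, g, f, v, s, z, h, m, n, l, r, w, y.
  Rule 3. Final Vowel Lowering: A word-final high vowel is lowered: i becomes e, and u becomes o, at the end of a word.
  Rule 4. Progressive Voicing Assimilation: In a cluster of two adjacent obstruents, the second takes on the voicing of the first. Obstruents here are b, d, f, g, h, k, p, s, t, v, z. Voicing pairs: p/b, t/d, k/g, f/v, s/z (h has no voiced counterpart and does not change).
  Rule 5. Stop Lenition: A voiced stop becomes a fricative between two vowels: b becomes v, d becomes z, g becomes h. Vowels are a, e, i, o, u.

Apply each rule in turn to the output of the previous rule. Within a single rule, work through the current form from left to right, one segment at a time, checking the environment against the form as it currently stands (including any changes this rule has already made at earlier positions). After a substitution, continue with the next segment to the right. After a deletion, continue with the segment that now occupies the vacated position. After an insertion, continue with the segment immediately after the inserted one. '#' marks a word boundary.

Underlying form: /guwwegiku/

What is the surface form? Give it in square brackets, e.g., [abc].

[gweggo]

Rule 1 Geminate Reduction: [guwwegiku] → [guwegiku]
Rule 2 Syncope: [guwegiku] → [gwegku]
Rule 3 Final Vowel Lowering: [gwegku] → [gwegko]
Rule 4 Progressive Voicing Assimilation: [gwegko] → [gweggo]
Rule 5 Stop Lenition: no change — [gweggo]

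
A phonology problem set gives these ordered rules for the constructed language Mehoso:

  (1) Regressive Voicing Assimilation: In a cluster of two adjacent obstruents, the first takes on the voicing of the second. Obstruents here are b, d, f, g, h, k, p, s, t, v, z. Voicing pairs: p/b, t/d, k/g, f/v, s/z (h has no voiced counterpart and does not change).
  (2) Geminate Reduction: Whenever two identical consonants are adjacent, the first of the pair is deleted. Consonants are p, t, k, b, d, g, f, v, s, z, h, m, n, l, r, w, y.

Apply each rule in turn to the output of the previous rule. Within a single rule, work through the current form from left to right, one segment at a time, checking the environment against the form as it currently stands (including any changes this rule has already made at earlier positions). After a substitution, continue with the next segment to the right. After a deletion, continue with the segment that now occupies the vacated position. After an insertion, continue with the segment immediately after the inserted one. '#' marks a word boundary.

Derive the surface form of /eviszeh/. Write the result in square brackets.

[evizeh]

(1) Regressive Voicing Assimilation: [eviszeh] → [evizzeh]
(2) Geminate Reduction: [evizzeh] → [evizeh]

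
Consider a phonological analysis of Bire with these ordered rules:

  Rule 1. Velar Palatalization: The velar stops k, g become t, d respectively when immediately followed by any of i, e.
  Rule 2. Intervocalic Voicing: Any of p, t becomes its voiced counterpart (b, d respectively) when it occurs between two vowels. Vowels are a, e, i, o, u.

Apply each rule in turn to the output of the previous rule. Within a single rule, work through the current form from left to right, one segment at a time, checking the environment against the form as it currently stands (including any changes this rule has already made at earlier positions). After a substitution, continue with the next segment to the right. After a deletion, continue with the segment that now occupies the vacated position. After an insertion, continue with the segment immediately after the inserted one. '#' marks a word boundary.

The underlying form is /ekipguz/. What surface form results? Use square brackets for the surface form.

[edipguz]

Rule 1 Velar Palatalization: [ekipguz] → [etipguz]
Rule 2 Intervocalic Voicing: [etipguz] → [edipguz]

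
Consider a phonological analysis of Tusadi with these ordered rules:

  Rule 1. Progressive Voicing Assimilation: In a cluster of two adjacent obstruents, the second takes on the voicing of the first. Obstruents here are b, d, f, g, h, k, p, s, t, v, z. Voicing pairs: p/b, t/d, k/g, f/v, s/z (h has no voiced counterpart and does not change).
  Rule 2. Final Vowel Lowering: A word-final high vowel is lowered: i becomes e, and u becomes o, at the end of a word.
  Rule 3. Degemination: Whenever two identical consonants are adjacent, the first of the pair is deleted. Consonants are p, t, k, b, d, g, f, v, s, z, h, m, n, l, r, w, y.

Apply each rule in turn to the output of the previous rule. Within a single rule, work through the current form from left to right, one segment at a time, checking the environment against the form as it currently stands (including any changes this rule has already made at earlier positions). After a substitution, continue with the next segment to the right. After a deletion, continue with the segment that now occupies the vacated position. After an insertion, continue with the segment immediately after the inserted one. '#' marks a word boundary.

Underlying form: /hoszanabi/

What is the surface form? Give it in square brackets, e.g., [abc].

[hosanabe]

Rule 1 Progressive Voicing Assimilation: [hoszanabi] → [hossanabi]
Rule 2 Final Vowel Lowering: [hossanabi] → [hossanabe]
Rule 3 Degemination: [hossanabe] → [hosanabe]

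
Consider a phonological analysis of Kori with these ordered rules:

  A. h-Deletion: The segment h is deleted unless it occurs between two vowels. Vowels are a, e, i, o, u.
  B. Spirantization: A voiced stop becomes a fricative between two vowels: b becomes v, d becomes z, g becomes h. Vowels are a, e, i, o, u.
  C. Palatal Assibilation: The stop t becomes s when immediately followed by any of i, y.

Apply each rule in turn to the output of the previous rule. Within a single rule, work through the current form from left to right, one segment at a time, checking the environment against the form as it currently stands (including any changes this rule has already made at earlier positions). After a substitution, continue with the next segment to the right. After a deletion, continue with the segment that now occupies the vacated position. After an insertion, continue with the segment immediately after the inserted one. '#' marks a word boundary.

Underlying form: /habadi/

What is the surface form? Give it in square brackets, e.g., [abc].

[avazi]

A h-Deletion: [habadi] → [abadi]
B Spirantization: [abadi] → [avazi]
C Palatal Assibilation: no change — [avazi]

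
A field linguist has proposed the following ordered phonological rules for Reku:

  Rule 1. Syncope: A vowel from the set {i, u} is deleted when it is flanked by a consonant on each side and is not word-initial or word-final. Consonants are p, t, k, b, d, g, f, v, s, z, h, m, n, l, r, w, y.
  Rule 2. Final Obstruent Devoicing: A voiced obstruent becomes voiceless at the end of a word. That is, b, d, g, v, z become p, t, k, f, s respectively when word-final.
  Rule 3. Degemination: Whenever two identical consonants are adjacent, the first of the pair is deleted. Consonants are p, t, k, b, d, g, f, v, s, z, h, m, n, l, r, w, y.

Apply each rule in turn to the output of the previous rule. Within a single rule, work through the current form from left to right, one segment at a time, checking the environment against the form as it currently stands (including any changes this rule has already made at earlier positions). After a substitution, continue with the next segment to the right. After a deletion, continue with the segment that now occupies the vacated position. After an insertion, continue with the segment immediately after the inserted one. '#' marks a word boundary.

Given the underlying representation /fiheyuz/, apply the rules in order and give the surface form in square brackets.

Rule 1 Syncope: [fiheyuz] → [fheyz]
Rule 2 Final Obstruent Devoicing: [fheyz] → [fheys]
Rule 3 Degemination: no change — [fheys]

[fheys]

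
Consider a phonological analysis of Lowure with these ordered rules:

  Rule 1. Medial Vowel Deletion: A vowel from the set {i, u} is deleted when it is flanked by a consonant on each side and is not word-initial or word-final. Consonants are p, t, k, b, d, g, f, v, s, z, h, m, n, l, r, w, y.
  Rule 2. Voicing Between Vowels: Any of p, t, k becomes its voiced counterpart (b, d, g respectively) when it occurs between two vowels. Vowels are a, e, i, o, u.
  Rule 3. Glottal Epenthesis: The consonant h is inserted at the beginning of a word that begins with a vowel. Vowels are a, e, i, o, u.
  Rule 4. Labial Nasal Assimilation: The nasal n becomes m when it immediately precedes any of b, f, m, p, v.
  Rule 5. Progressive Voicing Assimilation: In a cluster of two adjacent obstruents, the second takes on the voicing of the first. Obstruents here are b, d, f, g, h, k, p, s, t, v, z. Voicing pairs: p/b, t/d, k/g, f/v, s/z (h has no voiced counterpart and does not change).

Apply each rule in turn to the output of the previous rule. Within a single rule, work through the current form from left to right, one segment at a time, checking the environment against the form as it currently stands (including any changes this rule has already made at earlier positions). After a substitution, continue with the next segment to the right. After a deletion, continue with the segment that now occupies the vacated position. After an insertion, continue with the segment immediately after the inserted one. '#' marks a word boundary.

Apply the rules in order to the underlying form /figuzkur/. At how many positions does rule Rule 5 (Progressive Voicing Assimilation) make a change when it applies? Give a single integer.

2

Rule 1 Medial Vowel Deletion: [figuzkur] → [fgzkr]
Rule 2 Voicing Between Vowels: no change — [fgzkr]
Rule 3 Glottal Epenthesis: no change — [fgzkr]
Rule 4 Labial Nasal Assimilation: no change — [fgzkr]
Rule 5 Progressive Voicing Assimilation: [fgzkr] → [fkskr]
Rule Rule 5 changed 2 position(s).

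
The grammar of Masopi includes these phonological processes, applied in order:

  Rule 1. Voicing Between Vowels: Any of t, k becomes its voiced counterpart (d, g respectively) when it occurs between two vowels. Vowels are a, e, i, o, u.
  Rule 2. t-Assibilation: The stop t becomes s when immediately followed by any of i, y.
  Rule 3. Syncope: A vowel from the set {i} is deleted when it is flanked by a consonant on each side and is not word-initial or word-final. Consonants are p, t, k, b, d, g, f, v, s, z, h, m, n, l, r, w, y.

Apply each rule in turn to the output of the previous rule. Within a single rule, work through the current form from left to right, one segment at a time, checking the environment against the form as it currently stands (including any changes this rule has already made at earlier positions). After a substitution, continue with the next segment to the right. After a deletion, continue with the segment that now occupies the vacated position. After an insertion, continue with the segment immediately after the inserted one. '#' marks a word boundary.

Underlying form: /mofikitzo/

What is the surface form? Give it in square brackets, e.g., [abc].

Rule 1 Voicing Between Vowels: [mofikitzo] → [mofigitzo]
Rule 2 t-Assibilation: no change — [mofigitzo]
Rule 3 Syncope: [mofigitzo] → [mofgtzo]

[mofgtzo]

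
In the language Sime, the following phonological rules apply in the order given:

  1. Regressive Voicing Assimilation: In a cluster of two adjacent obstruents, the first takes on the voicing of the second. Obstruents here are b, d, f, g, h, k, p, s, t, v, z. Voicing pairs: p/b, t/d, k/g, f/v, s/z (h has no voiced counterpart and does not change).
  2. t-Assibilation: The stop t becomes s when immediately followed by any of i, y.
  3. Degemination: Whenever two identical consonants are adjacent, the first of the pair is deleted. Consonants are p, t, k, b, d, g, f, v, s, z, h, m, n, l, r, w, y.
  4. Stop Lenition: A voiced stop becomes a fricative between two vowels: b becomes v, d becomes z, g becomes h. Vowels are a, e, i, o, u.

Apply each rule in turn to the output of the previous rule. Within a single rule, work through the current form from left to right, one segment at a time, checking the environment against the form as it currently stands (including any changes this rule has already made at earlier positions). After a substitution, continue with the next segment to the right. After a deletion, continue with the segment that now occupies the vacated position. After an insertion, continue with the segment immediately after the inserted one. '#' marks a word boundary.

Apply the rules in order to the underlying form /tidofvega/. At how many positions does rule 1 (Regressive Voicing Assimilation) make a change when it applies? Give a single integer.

1

1 Regressive Voicing Assimilation: [tidofvega] → [tidovvega]
2 t-Assibilation: [tidovvega] → [sidovvega]
3 Degemination: [sidovvega] → [sidovega]
4 Stop Lenition: [sidovega] → [sizoveha]
Rule 1 changed 1 position(s).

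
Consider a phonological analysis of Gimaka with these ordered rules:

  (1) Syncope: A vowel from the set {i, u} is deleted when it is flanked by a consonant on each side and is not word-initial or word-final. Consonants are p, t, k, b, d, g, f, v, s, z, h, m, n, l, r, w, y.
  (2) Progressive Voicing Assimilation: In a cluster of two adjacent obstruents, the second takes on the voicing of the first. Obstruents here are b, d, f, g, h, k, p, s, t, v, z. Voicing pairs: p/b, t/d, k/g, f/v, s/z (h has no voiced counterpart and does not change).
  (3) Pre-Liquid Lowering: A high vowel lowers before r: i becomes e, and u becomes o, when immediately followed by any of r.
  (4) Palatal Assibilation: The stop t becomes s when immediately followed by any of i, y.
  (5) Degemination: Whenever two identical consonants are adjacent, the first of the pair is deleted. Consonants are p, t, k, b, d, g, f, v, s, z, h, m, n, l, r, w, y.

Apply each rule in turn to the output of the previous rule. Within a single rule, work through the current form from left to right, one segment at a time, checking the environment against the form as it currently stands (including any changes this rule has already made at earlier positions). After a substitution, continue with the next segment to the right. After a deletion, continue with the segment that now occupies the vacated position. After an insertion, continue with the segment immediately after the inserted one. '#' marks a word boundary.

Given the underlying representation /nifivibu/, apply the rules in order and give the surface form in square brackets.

(1) Syncope: [nifivibu] → [nfvbu]
(2) Progressive Voicing Assimilation: [nfvbu] → [nffpu]
(3) Pre-Liquid Lowering: no change — [nffpu]
(4) Palatal Assibilation: no change — [nffpu]
(5) Degemination: [nffpu] → [nfpu]

[nfpu]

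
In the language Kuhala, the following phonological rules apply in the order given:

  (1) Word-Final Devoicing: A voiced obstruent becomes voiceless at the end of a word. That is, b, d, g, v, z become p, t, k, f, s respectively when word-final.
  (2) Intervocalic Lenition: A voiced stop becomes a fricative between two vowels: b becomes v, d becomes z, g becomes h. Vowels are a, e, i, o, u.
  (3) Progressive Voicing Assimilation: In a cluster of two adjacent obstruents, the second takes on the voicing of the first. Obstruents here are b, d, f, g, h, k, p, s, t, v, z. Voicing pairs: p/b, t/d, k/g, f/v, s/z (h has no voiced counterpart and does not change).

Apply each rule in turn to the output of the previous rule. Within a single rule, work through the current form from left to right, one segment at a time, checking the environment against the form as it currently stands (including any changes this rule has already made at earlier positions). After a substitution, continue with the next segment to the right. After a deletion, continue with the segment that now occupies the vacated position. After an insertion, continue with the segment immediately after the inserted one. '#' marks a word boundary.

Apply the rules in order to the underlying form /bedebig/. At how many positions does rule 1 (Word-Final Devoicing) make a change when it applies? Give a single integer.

(1) Word-Final Devoicing: [bedebig] → [bedebik]
(2) Intervocalic Lenition: [bedebik] → [bezevik]
(3) Progressive Voicing Assimilation: no change — [bezevik]
Rule 1 changed 1 position(s).

1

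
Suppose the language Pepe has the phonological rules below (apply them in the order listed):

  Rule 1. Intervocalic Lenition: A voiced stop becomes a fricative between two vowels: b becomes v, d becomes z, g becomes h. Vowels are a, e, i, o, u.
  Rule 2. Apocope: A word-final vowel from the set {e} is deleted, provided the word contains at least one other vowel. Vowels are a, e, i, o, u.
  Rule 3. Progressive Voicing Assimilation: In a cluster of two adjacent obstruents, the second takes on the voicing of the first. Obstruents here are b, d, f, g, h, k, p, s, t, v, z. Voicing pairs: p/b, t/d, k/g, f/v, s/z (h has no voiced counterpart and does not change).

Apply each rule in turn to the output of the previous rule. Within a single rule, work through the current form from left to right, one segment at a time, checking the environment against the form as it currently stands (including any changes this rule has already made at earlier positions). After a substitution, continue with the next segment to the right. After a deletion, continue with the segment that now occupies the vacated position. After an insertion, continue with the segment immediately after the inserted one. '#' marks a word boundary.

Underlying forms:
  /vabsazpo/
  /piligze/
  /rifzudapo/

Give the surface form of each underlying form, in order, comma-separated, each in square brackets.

[vabzazbo], [piligz], [rifsuzapo]

/vabsazpo/:
  Rule 1 Intervocalic Lenition: no change — [vabsazpo]
  Rule 2 Apocope: no change — [vabsazpo]
  Rule 3 Progressive Voicing Assimilation: [vabsazpo] → [vabzazbo]
/piligze/:
  Rule 1 Intervocalic Lenition: no change — [piligze]
  Rule 2 Apocope: [piligze] → [piligz]
  Rule 3 Progressive Voicing Assimilation: no change — [piligz]
/rifzudapo/:
  Rule 1 Intervocalic Lenition: [rifzudapo] → [rifzuzapo]
  Rule 2 Apocope: no change — [rifzuzapo]
  Rule 3 Progressive Voicing Assimilation: [rifzuzapo] → [rifsuzapo]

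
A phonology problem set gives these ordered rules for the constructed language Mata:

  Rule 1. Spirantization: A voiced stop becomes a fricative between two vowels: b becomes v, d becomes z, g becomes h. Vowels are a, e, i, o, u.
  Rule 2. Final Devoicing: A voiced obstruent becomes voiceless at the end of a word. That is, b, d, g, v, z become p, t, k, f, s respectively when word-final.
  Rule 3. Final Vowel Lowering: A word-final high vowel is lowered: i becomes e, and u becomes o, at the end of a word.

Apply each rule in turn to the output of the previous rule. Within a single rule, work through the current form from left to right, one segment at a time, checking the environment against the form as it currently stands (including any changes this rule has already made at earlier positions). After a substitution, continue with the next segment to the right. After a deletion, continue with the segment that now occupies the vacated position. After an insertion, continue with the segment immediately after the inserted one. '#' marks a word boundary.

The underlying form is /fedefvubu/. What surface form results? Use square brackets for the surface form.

Rule 1 Spirantization: [fedefvubu] → [fezefvuvu]
Rule 2 Final Devoicing: no change — [fezefvuvu]
Rule 3 Final Vowel Lowering: [fezefvuvu] → [fezefvuvo]

[fezefvuvo]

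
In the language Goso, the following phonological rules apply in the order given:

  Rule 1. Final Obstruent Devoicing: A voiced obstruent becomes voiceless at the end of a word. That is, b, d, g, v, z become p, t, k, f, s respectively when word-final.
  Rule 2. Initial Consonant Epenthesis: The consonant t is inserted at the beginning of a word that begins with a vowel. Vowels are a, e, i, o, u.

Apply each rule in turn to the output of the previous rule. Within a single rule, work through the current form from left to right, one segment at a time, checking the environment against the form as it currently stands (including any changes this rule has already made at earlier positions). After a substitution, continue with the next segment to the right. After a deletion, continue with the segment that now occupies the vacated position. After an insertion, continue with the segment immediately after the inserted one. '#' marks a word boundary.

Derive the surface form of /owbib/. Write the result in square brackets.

Rule 1 Final Obstruent Devoicing: [owbib] → [owbip]
Rule 2 Initial Consonant Epenthesis: [owbip] → [towbip]

[towbip]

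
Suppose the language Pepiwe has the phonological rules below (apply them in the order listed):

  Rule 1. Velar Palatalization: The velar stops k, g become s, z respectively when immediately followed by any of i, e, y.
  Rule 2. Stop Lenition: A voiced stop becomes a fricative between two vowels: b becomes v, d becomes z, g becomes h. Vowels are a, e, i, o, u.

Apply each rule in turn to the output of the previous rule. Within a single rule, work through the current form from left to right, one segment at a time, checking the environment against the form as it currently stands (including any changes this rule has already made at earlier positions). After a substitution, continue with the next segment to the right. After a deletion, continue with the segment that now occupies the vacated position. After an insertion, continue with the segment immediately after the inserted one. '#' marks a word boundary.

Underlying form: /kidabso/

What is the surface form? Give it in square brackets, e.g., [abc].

[sizabso]

Rule 1 Velar Palatalization: [kidabso] → [sidabso]
Rule 2 Stop Lenition: [sidabso] → [sizabso]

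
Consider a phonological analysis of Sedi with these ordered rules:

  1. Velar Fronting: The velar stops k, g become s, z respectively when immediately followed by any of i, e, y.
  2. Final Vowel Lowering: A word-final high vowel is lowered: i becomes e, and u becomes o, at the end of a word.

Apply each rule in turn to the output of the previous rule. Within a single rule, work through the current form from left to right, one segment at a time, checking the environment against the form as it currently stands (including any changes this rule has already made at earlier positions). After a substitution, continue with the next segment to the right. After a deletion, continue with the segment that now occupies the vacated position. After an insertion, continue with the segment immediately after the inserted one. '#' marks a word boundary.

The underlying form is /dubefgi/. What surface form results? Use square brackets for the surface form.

1 Velar Fronting: [dubefgi] → [dubefzi]
2 Final Vowel Lowering: [dubefzi] → [dubefze]

[dubefze]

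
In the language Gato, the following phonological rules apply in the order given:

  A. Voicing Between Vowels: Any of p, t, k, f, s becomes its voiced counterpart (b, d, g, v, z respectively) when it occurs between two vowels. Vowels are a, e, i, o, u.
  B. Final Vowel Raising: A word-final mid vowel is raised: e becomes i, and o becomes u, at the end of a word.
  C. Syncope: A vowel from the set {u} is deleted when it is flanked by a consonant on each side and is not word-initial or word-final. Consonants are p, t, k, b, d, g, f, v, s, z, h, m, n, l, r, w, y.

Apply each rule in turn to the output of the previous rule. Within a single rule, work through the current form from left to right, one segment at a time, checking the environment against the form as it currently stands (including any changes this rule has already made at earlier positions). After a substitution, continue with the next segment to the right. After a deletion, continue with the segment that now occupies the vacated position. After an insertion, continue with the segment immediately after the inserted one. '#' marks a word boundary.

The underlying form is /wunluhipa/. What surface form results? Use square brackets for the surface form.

A Voicing Between Vowels: [wunluhipa] → [wunluhiba]
B Final Vowel Raising: no change — [wunluhiba]
C Syncope: [wunluhiba] → [wnlhiba]

[wnlhiba]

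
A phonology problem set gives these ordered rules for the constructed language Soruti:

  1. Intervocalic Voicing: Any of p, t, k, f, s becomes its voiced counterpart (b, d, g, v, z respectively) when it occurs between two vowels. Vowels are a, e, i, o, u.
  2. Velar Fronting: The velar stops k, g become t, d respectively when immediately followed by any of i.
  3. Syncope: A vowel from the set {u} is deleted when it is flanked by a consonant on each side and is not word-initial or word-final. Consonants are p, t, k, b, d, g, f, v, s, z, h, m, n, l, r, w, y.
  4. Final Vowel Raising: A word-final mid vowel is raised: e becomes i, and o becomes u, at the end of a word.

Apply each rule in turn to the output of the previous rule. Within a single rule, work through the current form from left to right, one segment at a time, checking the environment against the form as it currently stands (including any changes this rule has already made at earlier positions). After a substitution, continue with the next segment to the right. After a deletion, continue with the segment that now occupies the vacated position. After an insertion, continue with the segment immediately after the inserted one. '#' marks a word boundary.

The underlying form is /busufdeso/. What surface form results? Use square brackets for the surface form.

1 Intervocalic Voicing: [busufdeso] → [buzufdezo]
2 Velar Fronting: no change — [buzufdezo]
3 Syncope: [buzufdezo] → [bzfdezo]
4 Final Vowel Raising: [bzfdezo] → [bzfdezu]

[bzfdezu]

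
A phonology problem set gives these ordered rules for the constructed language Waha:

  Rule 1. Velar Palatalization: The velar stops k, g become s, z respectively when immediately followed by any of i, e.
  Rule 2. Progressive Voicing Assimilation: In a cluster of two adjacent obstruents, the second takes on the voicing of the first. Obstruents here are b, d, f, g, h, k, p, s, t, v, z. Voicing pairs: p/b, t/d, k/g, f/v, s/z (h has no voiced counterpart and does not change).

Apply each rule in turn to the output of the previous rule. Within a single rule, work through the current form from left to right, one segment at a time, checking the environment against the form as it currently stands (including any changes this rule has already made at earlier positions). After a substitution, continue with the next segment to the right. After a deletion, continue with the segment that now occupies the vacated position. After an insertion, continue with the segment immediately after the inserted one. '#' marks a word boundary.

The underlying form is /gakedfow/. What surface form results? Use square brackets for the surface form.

[gasedvow]

Rule 1 Velar Palatalization: [gakedfow] → [gasedfow]
Rule 2 Progressive Voicing Assimilation: [gasedfow] → [gasedvow]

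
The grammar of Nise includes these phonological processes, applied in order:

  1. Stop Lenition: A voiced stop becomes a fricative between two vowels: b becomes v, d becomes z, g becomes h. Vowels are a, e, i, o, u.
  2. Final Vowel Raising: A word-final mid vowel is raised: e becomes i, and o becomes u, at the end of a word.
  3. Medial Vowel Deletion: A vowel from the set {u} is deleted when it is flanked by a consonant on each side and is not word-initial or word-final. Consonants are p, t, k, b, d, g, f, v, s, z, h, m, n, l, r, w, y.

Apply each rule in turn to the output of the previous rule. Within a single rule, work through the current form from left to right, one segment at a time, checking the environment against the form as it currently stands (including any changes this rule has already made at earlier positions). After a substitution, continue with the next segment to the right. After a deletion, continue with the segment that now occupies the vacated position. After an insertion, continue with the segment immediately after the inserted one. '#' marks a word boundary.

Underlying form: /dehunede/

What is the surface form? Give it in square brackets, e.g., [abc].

[dehnezi]

1 Stop Lenition: [dehunede] → [dehuneze]
2 Final Vowel Raising: [dehuneze] → [dehunezi]
3 Medial Vowel Deletion: [dehunezi] → [dehnezi]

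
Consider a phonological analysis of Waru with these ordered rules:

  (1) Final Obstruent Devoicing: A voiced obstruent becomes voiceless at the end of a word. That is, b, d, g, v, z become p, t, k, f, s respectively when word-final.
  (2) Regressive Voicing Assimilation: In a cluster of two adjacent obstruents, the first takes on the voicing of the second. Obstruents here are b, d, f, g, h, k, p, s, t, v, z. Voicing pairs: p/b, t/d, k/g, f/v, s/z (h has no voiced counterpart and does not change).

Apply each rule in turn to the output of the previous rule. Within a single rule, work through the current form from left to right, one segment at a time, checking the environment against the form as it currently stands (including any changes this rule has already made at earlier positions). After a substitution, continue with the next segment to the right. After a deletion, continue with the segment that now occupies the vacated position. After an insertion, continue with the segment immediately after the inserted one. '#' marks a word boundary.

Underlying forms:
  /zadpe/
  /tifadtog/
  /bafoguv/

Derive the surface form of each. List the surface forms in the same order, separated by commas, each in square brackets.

[zatpe], [tifattok], [bafoguf]

/zadpe/:
  (1) Final Obstruent Devoicing: no change — [zadpe]
  (2) Regressive Voicing Assimilation: [zadpe] → [zatpe]
/tifadtog/:
  (1) Final Obstruent Devoicing: [tifadtog] → [tifadtok]
  (2) Regressive Voicing Assimilation: [tifadtok] → [tifattok]
/bafoguv/:
  (1) Final Obstruent Devoicing: [bafoguv] → [bafoguf]
  (2) Regressive Voicing Assimilation: no change — [bafoguf]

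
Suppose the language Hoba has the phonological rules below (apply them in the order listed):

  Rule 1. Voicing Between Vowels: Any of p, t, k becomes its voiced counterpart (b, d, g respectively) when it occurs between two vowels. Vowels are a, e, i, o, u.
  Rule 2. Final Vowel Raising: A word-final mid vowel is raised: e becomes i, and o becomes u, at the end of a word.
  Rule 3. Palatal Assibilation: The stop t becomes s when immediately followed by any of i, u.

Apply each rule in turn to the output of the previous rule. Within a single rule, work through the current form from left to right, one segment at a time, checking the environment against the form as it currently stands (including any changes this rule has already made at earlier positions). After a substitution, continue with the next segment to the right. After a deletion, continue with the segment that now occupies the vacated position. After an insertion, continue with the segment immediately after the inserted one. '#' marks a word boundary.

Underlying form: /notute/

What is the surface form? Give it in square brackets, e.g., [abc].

[nodudi]

Rule 1 Voicing Between Vowels: [notute] → [nodude]
Rule 2 Final Vowel Raising: [nodude] → [nodudi]
Rule 3 Palatal Assibilation: no change — [nodudi]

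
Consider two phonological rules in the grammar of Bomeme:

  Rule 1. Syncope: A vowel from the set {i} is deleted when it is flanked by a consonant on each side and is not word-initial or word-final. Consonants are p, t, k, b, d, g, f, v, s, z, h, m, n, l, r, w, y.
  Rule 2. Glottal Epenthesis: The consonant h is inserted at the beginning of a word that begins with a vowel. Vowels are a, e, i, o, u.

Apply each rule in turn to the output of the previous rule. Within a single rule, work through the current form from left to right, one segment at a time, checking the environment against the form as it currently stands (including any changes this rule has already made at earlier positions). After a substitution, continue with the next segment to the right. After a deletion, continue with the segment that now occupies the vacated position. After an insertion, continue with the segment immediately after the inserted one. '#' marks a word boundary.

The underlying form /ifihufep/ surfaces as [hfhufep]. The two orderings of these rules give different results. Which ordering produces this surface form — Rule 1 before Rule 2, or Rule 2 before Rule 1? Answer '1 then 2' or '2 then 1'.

Order 1 then 2:
  1 Syncope: [ifihufep] → [ifhufep]
  2 Glottal Epenthesis: [ifhufep] → [hifhufep]
  result: [hifhufep]
Order 2 then 1:
  2 Glottal Epenthesis: [ifihufep] → [hifihufep]
  1 Syncope: [hifihufep] → [hfhufep]
  result: [hfhufep]

2 then 1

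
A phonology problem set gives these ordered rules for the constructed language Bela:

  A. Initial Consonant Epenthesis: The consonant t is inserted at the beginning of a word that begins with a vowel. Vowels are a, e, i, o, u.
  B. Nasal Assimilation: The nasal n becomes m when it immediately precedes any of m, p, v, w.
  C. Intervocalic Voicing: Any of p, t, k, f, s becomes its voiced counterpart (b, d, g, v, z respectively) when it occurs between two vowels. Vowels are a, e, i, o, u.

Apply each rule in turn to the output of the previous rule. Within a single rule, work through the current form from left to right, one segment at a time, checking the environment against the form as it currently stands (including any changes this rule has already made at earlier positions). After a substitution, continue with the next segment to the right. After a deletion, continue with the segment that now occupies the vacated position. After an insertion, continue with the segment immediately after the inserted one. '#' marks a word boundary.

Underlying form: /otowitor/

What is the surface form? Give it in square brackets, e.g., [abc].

A Initial Consonant Epenthesis: [otowitor] → [totowitor]
B Nasal Assimilation: no change — [totowitor]
C Intervocalic Voicing: [totowitor] → [todowidor]

[todowidor]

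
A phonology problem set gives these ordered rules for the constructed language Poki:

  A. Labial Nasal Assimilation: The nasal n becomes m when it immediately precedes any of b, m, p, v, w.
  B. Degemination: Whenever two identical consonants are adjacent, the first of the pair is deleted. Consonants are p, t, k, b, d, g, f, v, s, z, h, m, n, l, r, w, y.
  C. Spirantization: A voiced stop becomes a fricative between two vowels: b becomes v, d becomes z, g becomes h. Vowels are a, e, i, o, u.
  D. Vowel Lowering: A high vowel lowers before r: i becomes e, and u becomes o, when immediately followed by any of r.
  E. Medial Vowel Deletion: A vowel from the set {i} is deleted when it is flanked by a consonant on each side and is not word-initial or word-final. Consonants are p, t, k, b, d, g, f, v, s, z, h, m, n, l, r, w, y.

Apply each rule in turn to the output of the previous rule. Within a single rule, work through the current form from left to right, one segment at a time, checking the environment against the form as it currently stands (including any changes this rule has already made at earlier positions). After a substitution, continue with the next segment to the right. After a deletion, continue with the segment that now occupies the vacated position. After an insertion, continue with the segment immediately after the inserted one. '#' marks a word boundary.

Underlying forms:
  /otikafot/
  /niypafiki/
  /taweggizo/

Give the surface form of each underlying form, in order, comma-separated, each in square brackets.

/otikafot/:
  A Labial Nasal Assimilation: no change — [otikafot]
  B Degemination: no change — [otikafot]
  C Spirantization: no change — [otikafot]
  D Vowel Lowering: no change — [otikafot]
  E Medial Vowel Deletion: [otikafot] → [otkafot]
/niypafiki/:
  A Labial Nasal Assimilation: no change — [niypafiki]
  B Degemination: no change — [niypafiki]
  C Spirantization: no change — [niypafiki]
  D Vowel Lowering: no change — [niypafiki]
  E Medial Vowel Deletion: [niypafiki] → [nypafki]
/taweggizo/:
  A Labial Nasal Assimilation: no change — [taweggizo]
  B Degemination: [taweggizo] → [tawegizo]
  C Spirantization: [tawegizo] → [tawehizo]
  D Vowel Lowering: no change — [tawehizo]
  E Medial Vowel Deletion: [tawehizo] → [tawehzo]

[otkafot], [nypafki], [tawehzo]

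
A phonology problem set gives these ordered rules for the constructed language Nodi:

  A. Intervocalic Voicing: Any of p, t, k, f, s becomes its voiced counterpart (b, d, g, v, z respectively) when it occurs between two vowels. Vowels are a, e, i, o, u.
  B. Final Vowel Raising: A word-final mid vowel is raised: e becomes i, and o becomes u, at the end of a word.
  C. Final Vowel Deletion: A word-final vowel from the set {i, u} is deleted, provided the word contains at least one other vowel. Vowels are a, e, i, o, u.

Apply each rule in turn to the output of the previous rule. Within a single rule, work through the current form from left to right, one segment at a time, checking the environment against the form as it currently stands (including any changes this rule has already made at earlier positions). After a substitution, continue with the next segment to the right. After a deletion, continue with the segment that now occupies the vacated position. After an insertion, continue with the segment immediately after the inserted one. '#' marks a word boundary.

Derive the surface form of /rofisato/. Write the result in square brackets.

[rovizad]

A Intervocalic Voicing: [rofisato] → [rovizado]
B Final Vowel Raising: [rovizado] → [rovizadu]
C Final Vowel Deletion: [rovizadu] → [rovizad]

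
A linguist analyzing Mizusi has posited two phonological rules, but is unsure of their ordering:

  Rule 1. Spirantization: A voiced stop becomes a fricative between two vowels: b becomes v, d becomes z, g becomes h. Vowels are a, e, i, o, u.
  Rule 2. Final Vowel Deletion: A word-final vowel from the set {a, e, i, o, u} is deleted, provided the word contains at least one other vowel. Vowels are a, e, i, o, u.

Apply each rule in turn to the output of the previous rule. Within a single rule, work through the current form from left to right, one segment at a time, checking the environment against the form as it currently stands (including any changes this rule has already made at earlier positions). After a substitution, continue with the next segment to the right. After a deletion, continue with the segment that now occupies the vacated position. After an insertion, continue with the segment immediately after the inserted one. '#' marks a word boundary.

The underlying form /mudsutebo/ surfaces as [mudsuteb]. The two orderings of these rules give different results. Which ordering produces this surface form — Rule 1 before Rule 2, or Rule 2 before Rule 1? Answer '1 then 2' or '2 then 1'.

Order 1 then 2:
  1 Spirantization: [mudsutebo] → [mudsutevo]
  2 Final Vowel Deletion: [mudsutevo] → [mudsutev]
  result: [mudsutev]
Order 2 then 1:
  2 Final Vowel Deletion: [mudsutebo] → [mudsuteb]
  1 Spirantization: no change — [mudsuteb]
  result: [mudsuteb]

2 then 1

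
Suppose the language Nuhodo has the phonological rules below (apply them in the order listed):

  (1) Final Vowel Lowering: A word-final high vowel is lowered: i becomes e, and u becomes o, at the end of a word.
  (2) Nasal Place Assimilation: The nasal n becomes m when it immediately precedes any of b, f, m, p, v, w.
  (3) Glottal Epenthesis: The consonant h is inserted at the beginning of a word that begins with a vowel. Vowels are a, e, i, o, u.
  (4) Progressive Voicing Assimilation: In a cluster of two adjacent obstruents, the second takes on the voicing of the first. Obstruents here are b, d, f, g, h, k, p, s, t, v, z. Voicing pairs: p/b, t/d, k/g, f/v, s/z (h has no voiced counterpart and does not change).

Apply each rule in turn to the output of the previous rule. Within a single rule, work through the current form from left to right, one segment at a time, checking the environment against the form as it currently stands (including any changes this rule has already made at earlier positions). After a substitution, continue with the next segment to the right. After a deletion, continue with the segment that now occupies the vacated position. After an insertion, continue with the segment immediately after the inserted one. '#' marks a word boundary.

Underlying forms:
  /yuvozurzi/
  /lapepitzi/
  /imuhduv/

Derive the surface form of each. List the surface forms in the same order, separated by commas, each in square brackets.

[yuvozurze], [lapepitse], [himuhtuv]

/yuvozurzi/:
  (1) Final Vowel Lowering: [yuvozurzi] → [yuvozurze]
  (2) Nasal Place Assimilation: no change — [yuvozurze]
  (3) Glottal Epenthesis: no change — [yuvozurze]
  (4) Progressive Voicing Assimilation: no change — [yuvozurze]
/lapepitzi/:
  (1) Final Vowel Lowering: [lapepitzi] → [lapepitze]
  (2) Nasal Place Assimilation: no change — [lapepitze]
  (3) Glottal Epenthesis: no change — [lapepitze]
  (4) Progressive Voicing Assimilation: [lapepitze] → [lapepitse]
/imuhduv/:
  (1) Final Vowel Lowering: no change — [imuhduv]
  (2) Nasal Place Assimilation: no change — [imuhduv]
  (3) Glottal Epenthesis: [imuhduv] → [himuhduv]
  (4) Progressive Voicing Assimilation: [himuhduv] → [himuhtuv]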